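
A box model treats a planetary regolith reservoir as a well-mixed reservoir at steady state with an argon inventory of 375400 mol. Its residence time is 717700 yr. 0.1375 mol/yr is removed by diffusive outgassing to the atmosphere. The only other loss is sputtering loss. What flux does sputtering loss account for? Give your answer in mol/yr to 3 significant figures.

Total removal F = M/τ = 375400 / 717700 = 0.5231 mol/yr.
Sputtering loss = F − (0.1375) = 0.5231 − 0.1375 = 0.3856 mol/yr.

0.386 mol/yr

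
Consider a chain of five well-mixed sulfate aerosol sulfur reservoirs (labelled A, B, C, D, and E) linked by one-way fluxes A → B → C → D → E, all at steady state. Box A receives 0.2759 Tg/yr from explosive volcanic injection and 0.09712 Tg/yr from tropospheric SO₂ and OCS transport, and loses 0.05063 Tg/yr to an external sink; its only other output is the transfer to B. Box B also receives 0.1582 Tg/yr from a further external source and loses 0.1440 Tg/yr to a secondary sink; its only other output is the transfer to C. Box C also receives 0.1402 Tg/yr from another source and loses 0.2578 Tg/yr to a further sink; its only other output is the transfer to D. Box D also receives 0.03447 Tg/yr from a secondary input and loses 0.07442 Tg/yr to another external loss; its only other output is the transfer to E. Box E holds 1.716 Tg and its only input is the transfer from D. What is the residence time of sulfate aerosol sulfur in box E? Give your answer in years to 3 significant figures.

Box A: F(A→B) = (0.2759 + 0.09712) − 0.05063 = 0.32239 Tg/yr.
Box B: F(B→C) = (0.32239 + 0.1582) − 0.1440 = 0.33659 Tg/yr.
Box C: F(C→D) = (0.33659 + 0.1402) − 0.2578 = 0.21899 Tg/yr.
Box D: F(D→E) = (0.21899 + 0.03447) − 0.07442 = 0.17904 Tg/yr.
Box E throughput = its input = 0.17904 Tg/yr; τ = 1.716 / 0.17904 = 9.584 yr.

9.58 yr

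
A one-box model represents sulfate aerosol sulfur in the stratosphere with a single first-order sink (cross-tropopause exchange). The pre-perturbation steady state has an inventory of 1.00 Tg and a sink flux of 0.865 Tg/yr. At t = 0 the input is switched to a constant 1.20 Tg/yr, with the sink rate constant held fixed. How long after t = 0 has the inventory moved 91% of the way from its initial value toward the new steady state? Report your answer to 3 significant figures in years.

2.78 yr

τ = M₀/F₀ = 1.00/0.865 = 1.156 yr.
The remaining gap fraction is e^(−t/τ); 91% covered ⇒ e^(−t/τ) = 0.0900.
t = −τ ln(0.0900) = 1.156 × 2.408 = 2.784 yr.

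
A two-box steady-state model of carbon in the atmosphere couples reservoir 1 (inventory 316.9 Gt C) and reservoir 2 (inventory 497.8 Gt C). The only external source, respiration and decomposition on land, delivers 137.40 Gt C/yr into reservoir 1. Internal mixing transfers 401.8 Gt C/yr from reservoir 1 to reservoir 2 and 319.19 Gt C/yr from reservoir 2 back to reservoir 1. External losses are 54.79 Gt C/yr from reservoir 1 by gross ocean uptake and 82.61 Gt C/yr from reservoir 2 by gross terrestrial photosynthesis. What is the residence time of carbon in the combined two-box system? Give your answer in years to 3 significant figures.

Treat the two boxes together as one reservoir: the mixing fluxes between them are internal recycling, so τ = ΣM / Σ(external losses).
M_total = 316.9 + 497.8 = 814.70 Gt C.
ΣF_external_out = 54.79 + 82.61 = 137.40 Gt C/yr.
τ = M_total / ΣF_ext = 814.70 / 137.40 = 5.929 yr.

5.93 yr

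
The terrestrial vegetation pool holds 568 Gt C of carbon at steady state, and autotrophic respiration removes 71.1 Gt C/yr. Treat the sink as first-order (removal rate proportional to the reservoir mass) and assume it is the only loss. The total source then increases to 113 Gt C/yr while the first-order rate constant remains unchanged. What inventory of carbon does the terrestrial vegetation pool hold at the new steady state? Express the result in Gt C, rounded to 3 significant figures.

903 Gt C

Rate constant k = F/M = 71.1 / 568 = 0.1252 yr⁻¹.
At the new steady state, source = k·M_new ⇒ M_new = 113 / 0.1252 = 902.7 Gt C.
(Equivalently M_new = M × F_new/F_old = 568 × 113/71.1.)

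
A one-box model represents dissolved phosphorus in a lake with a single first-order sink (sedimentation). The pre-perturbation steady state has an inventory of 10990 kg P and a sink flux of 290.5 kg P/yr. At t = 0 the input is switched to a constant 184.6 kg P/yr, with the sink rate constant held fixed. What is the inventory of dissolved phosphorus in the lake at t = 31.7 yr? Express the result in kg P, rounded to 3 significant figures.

8720 kg P

The sink rate constant is k = F₀/M₀ = 290.5/10990 = 0.02643 yr⁻¹.
Solving dM/dt = F₁ − kM with M(0) = M₀ gives M(t) = F₁/k + (M₀ − F₁/k)·e^(−kt).
F₁/k = 184.6/0.02643 = 6983.7 kg P; kt = 0.02643 × 31.7 = 0.8379, e^(−kt) = 0.4326.
M(31.7) = 6983.7 + (10990 − 6983.7) × 0.4326 = 6983.7 + 1733 = 8716.8 kg P.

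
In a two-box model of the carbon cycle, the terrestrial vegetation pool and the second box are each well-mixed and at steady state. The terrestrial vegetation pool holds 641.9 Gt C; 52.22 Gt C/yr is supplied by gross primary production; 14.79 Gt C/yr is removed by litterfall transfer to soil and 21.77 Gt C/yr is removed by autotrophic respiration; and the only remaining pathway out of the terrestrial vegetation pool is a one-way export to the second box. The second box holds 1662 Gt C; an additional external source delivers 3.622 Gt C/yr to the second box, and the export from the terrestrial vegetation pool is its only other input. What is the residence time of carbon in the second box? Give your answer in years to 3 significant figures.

86.2 yr

Balance the terrestrial vegetation pool: ΣF_in = 52.220 Gt C/yr.
Export to the second box = ΣF_in − (14.79 + 21.77) = 15.660 Gt C/yr.
Total input to the second box = 15.660 + 3.622 = 19.282 Gt C/yr; at steady state this equals its total output.
τ = M / F = 1662 / 19.282 = 86.19 yr.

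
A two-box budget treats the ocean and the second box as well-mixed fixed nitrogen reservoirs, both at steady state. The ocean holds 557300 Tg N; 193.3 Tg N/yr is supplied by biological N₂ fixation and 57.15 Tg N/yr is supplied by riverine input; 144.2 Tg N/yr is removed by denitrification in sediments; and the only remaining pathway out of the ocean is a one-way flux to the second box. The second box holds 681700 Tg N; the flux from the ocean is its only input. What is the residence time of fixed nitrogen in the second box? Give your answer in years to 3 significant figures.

6420 yr

Balance the ocean: ΣF_in = 193.3 + 57.15 = 250.45 Tg N/yr.
Flux to the second box = ΣF_in − (144.2) = 106.25 Tg N/yr.
At steady state the output of the second box equals its input, 106.25 Tg N/yr.
τ = M / F = 681700 / 106.25 = 6416 yr.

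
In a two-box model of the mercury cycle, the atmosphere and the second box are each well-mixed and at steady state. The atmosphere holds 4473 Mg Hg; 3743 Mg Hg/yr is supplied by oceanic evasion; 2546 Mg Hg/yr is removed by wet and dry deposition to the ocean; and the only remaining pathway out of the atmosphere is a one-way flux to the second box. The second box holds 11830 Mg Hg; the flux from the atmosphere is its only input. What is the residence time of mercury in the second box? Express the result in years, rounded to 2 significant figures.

Balance the atmosphere: ΣF_in = 3743.0 Mg Hg/yr.
Flux to the second box = ΣF_in − (2546) = 1197.0 Mg Hg/yr.
At steady state the output of the second box equals its input, 1197.0 Mg Hg/yr.
τ = M / F = 11830 / 1197.0 = 9.883 yr.

9.9 yr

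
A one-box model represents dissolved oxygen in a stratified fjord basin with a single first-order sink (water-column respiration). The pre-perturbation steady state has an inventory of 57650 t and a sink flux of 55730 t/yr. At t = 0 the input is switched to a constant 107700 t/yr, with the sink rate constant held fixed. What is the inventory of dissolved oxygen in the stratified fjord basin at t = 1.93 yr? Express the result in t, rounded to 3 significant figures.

τ = M₀/F₀ = 57650/55730 = 1.034 yr; rate constant k = 1/τ.
New steady state M_∞ = F₁/k = F₁·τ = 107700 × 1.034 = 111410 t.
M(t) = M_∞ + (M₀ − M_∞)·e^(−t/τ); t/τ = 1.93/1.034 = 1.866, so e^(−t/τ) = 0.1548.
M(t) = 111410 − 53760 × 0.1548 = 103090 t.

103000 t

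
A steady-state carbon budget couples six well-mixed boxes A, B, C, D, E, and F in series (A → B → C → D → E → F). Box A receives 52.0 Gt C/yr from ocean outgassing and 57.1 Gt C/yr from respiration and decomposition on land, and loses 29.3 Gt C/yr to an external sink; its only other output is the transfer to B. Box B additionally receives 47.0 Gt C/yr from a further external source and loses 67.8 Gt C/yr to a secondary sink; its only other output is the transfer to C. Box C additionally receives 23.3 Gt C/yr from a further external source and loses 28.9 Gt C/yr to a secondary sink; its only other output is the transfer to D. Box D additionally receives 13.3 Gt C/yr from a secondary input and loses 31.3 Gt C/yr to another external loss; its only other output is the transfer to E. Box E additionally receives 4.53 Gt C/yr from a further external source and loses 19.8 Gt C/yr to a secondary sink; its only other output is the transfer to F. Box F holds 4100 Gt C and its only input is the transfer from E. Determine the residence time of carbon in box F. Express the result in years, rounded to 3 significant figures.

Box A: F(A→B) = (52.0 + 57.1) − 29.3 = 79.800 Gt C/yr.
Box B: F(B→C) = (79.800 + 47.0) − 67.8 = 59.000 Gt C/yr.
Box C: F(C→D) = (59.000 + 23.3) − 28.9 = 53.400 Gt C/yr.
Box D: F(D→E) = (53.400 + 13.3) − 31.3 = 35.400 Gt C/yr.
Box E: F(E→F) = (35.400 + 4.53) − 19.8 = 20.130 Gt C/yr.
Box F throughput = its input = 20.130 Gt C/yr; τ = 4100 / 20.130 = 203.7 yr.

204 yr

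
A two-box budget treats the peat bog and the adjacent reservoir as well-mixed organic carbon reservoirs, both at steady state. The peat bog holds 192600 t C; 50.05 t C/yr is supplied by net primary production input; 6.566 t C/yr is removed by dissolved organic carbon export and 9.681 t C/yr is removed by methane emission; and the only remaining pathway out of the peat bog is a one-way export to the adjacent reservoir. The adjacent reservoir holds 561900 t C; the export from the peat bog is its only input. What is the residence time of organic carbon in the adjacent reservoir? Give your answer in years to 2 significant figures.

17000 yr

Balance the peat bog: ΣF_in = 50.050 t C/yr.
Export to the adjacent reservoir = ΣF_in − (6.566 + 9.681) = 33.803 t C/yr.
At steady state the output of the adjacent reservoir equals its input, 33.803 t C/yr.
τ = M / F = 561900 / 33.803 = 16620 yr.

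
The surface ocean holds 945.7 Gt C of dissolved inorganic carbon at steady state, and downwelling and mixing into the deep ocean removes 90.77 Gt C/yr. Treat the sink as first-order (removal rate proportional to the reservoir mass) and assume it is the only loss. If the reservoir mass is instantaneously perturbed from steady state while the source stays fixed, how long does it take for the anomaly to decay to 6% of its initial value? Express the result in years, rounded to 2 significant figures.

For a linear reservoir the anomaly decays as exp(−t/τ) with τ = M/F = 945.7/90.77 = 10.42 yr.
exp(−t/τ) = 0.06 ⇒ t = −τ ln(0.06) = 10.42 × 2.813 = 29.31 yr.

29 yr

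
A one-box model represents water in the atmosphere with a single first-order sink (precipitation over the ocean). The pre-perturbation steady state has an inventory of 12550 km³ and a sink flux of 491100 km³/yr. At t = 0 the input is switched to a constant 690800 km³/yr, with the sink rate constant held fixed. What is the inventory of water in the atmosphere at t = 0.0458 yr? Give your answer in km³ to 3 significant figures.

τ = M₀/F₀ = 12550/491100 = 0.02555 yr; rate constant k = 1/τ.
New steady state M_∞ = F₁/k = F₁·τ = 690800 × 0.02555 = 17653 km³.
M(t) = M_∞ + (M₀ − M_∞)·e^(−t/τ); t/τ = 0.0458/0.02555 = 1.792, so e^(−t/τ) = 0.1666.
M(t) = 17653 − 5103 × 0.1666 = 16803 km³.

16800 km³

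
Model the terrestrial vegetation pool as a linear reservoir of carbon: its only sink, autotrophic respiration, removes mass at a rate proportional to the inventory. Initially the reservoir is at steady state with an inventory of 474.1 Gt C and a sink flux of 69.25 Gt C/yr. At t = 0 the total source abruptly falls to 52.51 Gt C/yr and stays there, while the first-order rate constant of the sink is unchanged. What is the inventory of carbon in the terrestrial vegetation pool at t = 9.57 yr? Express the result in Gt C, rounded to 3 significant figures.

388 Gt C

τ = M₀/F₀ = 474.1/69.25 = 6.846 yr; rate constant k = 1/τ.
New steady state M_∞ = F₁/k = F₁·τ = 52.51 × 6.846 = 359.49 Gt C.
M(t) = M_∞ + (M₀ − M_∞)·e^(−t/τ); t/τ = 9.57/6.846 = 1.398, so e^(−t/τ) = 0.2471.
M(t) = 359.49 + 114.6 × 0.2471 = 387.82 Gt C.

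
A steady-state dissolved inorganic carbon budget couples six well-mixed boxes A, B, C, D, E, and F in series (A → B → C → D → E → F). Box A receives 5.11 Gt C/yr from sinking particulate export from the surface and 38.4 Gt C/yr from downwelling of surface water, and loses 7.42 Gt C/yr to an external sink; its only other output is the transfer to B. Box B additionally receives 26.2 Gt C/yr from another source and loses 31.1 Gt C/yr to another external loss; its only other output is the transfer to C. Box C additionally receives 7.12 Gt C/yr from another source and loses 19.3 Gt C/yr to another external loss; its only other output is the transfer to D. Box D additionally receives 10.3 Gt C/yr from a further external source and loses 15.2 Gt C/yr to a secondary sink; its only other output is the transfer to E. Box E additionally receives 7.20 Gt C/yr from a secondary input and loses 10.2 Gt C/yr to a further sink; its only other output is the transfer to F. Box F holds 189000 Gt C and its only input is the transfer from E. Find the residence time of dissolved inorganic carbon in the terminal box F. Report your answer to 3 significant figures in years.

17000 yr

Box A: F(A→B) = (5.11 + 38.4) − 7.42 = 36.090 Gt C/yr.
Box B: F(B→C) = (36.090 + 26.2) − 31.1 = 31.190 Gt C/yr.
Box C: F(C→D) = (31.190 + 7.12) − 19.3 = 19.010 Gt C/yr.
Box D: F(D→E) = (19.010 + 10.3) − 15.2 = 14.110 Gt C/yr.
Box E: F(E→F) = (14.110 + 7.20) − 10.2 = 11.110 Gt C/yr.
Box F throughput = its input = 11.110 Gt C/yr; τ = 189000 / 11.110 = 17010 yr.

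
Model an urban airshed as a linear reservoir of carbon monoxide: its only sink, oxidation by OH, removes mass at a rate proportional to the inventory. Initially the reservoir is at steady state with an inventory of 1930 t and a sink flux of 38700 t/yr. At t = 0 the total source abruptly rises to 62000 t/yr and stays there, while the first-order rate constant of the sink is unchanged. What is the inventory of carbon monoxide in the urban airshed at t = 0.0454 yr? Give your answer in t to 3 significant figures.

2620 t

τ = M₀/F₀ = 1930/38700 = 0.04987 yr; rate constant k = 1/τ.
New steady state M_∞ = F₁/k = F₁·τ = 62000 × 0.04987 = 3092.0 t.
M(t) = M_∞ + (M₀ − M_∞)·e^(−t/τ); t/τ = 0.0454/0.04987 = 0.9104, so e^(−t/τ) = 0.4024.
M(t) = 3092.0 − 1162 × 0.4024 = 2624.4 t.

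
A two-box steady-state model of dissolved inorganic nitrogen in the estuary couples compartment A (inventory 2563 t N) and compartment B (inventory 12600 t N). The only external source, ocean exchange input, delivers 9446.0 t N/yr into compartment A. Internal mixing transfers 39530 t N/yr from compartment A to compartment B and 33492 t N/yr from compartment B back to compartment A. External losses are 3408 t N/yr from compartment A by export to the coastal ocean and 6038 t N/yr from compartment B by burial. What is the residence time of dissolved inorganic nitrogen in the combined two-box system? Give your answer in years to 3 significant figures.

1.61 yr

For the system as a whole, the A↔B exchange is internal and contributes nothing to the throughput; only the external sinks remove mass.
M_total = 2563 + 12600 = 15163 t N.
ΣF_external_out = 3408 + 6038 = 9446.0 t N/yr.
τ = M_total / ΣF_ext = 15163 / 9446.0 = 1.605 yr.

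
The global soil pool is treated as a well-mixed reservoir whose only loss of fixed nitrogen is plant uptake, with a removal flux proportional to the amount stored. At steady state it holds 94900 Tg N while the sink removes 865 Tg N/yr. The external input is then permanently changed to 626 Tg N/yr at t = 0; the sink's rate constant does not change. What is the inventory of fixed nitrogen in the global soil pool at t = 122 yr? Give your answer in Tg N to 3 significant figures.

τ = M₀/F₀ = 94900/865 = 109.7 yr; rate constant k = 1/τ.
New steady state M_∞ = F₁/k = F₁·τ = 626 × 109.7 = 68679 Tg N.
M(t) = M_∞ + (M₀ − M_∞)·e^(−t/τ); t/τ = 122/109.7 = 1.112, so e^(−t/τ) = 0.3289.
M(t) = 68679 + 26220 × 0.3289 = 77303 Tg N.

77300 Tg N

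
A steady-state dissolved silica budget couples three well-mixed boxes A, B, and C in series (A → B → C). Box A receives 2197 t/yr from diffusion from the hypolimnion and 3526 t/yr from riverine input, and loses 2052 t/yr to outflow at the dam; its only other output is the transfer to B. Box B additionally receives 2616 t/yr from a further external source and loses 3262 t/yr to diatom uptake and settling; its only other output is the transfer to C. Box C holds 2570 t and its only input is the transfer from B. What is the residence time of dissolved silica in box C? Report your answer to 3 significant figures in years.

Box A: F(A→B) = (2197 + 3526) − 2052 = 3671.0 t/yr.
Box B: F(B→C) = (3671.0 + 2616) − 3262 = 3025.0 t/yr.
Box C throughput = its input = 3025.0 t/yr; τ = 2570 / 3025.0 = 0.8496 yr.

0.850 yr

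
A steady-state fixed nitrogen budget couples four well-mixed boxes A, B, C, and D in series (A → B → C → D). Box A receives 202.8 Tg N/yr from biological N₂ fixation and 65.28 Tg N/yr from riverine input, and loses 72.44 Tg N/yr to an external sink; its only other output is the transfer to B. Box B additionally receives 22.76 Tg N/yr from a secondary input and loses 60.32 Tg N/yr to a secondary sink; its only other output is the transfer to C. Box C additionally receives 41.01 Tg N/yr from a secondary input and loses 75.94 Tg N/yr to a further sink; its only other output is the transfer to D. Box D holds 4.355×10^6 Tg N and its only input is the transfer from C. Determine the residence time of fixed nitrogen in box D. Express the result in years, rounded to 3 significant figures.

35400 yr

Box A: F(A→B) = (202.8 + 65.28) − 72.44 = 195.64 Tg N/yr.
Box B: F(B→C) = (195.64 + 22.76) − 60.32 = 158.08 Tg N/yr.
Box C: F(C→D) = (158.08 + 41.01) − 75.94 = 123.15 Tg N/yr.
Box D throughput = its input = 123.15 Tg N/yr; τ = 4.355×10^6 / 123.15 = 35360 yr.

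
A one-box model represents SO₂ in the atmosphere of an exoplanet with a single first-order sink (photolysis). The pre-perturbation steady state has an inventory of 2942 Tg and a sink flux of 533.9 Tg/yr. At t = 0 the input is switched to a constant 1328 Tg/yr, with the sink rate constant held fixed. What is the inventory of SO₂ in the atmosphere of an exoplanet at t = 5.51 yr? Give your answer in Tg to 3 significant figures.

The sink rate constant is k = F₀/M₀ = 533.9/2942 = 0.1815 yr⁻¹.
Solving dM/dt = F₁ − kM with M(0) = M₀ gives M(t) = F₁/k + (M₀ − F₁/k)·e^(−kt).
F₁/k = 1328/0.1815 = 7317.8 Tg; kt = 0.1815 × 5.51 = 0.9999, e^(−kt) = 0.3679.
M(5.51) = 7317.8 + (2942 − 7317.8) × 0.3679 = 7317.8 − 1610 = 5707.9 Tg.

5710 Tg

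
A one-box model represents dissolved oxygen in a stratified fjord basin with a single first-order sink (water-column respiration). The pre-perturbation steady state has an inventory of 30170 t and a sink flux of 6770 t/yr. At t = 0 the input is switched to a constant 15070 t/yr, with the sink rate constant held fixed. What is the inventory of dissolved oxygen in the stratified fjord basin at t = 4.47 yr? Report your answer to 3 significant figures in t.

Residence time τ = M₀/F₀ = 4.456 yr. The eventual steady state is M_∞ = M₀·(F₁/F₀) = 30170 × 15070/6770 = 67158 t.
The anomaly ΔM(t) = M(t) − M_∞ decays as ΔM₀·e^(−t/τ) with ΔM₀ = 30170 − 67158 = −36990 t.
At t = 4.47 yr, e^(−t/τ) = e^(−1.003) = 0.3668, so ΔM = −13570 t and M = 67158 − 13570 = 53592 t.

53600 t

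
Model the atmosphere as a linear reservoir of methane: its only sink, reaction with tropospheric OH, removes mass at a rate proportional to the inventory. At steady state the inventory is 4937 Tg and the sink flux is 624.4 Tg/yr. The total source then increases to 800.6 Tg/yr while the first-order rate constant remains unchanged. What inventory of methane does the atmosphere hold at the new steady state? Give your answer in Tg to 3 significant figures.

6330 Tg

Rate constant k = F/M = 624.4 / 4937 = 0.1265 yr⁻¹.
At the new steady state, source = k·M_new ⇒ M_new = 800.6 / 0.1265 = 6330 Tg.
(Equivalently M_new = M × F_new/F_old = 4937 × 800.6/624.4.)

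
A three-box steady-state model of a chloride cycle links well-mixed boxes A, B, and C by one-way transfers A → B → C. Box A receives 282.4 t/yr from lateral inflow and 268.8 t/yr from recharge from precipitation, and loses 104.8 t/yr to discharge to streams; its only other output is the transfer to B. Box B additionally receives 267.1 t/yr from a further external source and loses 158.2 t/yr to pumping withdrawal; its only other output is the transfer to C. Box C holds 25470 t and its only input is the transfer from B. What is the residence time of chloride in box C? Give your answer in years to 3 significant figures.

45.9 yr

Box A: F(A→B) = (282.4 + 268.8) − 104.8 = 446.40 t/yr.
Box B: F(B→C) = (446.40 + 267.1) − 158.2 = 555.30 t/yr.
Box C throughput = its input = 555.30 t/yr; τ = 25470 / 555.30 = 45.87 yr.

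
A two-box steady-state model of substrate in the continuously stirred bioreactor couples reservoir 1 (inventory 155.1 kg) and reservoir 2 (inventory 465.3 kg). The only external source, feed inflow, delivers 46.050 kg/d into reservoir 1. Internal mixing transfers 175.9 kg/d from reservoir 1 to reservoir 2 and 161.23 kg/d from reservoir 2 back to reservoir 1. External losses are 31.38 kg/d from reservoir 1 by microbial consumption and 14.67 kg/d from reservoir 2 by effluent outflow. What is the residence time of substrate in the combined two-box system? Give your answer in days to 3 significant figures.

13.5 d

Residence time in the combined system uses the total inventory and the total *external* removal — internal exchanges between the two boxes cancel.
M_total = 155.1 + 465.3 = 620.40 kg.
ΣF_external_out = 31.38 + 14.67 = 46.050 kg/d.
τ = M_total / ΣF_ext = 620.40 / 46.050 = 13.47 d.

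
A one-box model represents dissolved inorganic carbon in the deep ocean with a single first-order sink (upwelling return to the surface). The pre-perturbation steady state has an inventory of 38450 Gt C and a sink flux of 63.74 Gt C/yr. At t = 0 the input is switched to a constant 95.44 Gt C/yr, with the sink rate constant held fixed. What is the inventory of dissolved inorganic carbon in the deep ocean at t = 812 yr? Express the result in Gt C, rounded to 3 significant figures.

Residence time τ = M₀/F₀ = 603.2 yr. The eventual steady state is M_∞ = M₀·(F₁/F₀) = 38450 × 95.44/63.74 = 57572 Gt C.
The anomaly ΔM(t) = M(t) − M_∞ decays as ΔM₀·e^(−t/τ) with ΔM₀ = 38450 − 57572 = −19120 Gt C.
At t = 812 yr, e^(−t/τ) = e^(−1.346) = 0.2603, so ΔM = −4977 Gt C and M = 57572 − 4977 = 52596 Gt C.

52600 Gt C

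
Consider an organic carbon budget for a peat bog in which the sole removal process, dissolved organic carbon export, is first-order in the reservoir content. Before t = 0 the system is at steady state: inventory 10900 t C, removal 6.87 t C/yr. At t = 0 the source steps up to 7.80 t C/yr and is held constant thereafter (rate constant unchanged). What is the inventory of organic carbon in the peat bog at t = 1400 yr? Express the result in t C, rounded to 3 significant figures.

11800 t C

The sink rate constant is k = F₀/M₀ = 6.87/10900 = 0.0006303 yr⁻¹.
Solving dM/dt = F₁ − kM with M(0) = M₀ gives M(t) = F₁/k + (M₀ − F₁/k)·e^(−kt).
F₁/k = 7.80/0.0006303 = 12376 t C; kt = 0.0006303 × 1400 = 0.8824, e^(−kt) = 0.4138.
M(1400) = 12376 + (10900 − 12376) × 0.4138 = 12376 − 610.6 = 11765 t C.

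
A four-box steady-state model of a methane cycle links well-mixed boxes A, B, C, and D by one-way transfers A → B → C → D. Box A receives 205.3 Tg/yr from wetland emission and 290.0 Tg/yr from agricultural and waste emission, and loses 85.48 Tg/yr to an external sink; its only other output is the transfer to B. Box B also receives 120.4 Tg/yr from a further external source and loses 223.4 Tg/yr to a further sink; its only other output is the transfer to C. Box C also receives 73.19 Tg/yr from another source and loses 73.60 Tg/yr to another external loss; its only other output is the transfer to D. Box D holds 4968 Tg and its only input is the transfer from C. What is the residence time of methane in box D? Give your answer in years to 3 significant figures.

Box A: F(A→B) = (205.3 + 290.0) − 85.48 = 409.82 Tg/yr.
Box B: F(B→C) = (409.82 + 120.4) − 223.4 = 306.82 Tg/yr.
Box C: F(C→D) = (306.82 + 73.19) − 73.60 = 306.41 Tg/yr.
Box D throughput = its input = 306.41 Tg/yr; τ = 4968 / 306.41 = 16.21 yr.

16.2 yr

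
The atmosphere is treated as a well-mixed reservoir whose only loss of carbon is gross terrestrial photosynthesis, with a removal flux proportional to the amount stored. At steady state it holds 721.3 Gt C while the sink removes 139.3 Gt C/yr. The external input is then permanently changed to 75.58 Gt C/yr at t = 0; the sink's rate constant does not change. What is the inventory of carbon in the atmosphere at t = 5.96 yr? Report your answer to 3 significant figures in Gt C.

496 Gt C

The sink rate constant is k = F₀/M₀ = 139.3/721.3 = 0.1931 yr⁻¹.
Solving dM/dt = F₁ − kM with M(0) = M₀ gives M(t) = F₁/k + (M₀ − F₁/k)·e^(−kt).
F₁/k = 75.58/0.1931 = 391.36 Gt C; kt = 0.1931 × 5.96 = 1.151, e^(−kt) = 0.3163.
M(5.96) = 391.36 + (721.3 − 391.36) × 0.3163 = 391.36 + 104.4 = 495.72 Gt C.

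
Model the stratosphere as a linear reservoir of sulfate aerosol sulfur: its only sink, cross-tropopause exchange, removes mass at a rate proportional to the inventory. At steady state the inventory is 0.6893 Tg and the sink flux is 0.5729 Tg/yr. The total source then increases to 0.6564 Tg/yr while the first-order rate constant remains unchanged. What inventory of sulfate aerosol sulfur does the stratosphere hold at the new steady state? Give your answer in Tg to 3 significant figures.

Rate constant k = F/M = 0.5729 / 0.6893 = 0.8311 yr⁻¹.
At the new steady state, source = k·M_new ⇒ M_new = 0.6564 / 0.8311 = 0.7898 Tg.
(Equivalently M_new = M × F_new/F_old = 0.6893 × 0.6564/0.5729.)

0.790 Tg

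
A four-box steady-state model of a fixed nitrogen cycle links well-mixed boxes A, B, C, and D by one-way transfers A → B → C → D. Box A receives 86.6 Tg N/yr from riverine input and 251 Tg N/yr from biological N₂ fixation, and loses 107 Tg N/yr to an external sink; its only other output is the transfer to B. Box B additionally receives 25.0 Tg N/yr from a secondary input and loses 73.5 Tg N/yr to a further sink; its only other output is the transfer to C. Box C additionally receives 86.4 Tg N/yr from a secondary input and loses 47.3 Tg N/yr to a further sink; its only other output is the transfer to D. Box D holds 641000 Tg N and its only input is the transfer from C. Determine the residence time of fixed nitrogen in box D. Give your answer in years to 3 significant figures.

2900 yr

Box A: F(A→B) = (86.6 + 251) − 107 = 230.60 Tg N/yr.
Box B: F(B→C) = (230.60 + 25.0) − 73.5 = 182.10 Tg N/yr.
Box C: F(C→D) = (182.10 + 86.4) − 47.3 = 221.20 Tg N/yr.
Box D throughput = its input = 221.20 Tg N/yr; τ = 641000 / 221.20 = 2898 yr.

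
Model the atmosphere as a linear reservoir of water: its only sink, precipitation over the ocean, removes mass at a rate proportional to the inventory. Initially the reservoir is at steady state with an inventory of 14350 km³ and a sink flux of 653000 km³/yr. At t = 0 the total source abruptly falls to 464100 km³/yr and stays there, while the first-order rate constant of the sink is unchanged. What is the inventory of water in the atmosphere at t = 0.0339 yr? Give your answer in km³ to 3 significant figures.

Residence time τ = M₀/F₀ = 0.02198 yr. The eventual steady state is M_∞ = M₀·(F₁/F₀) = 14350 × 464100/653000 = 10199 km³.
The anomaly ΔM(t) = M(t) − M_∞ decays as ΔM₀·e^(−t/τ) with ΔM₀ = 14350 − 10199 = 4151 km³.
At t = 0.0339 yr, e^(−t/τ) = e^(−1.543) = 0.2138, so ΔM = 887.6 km³ and M = 10199 + 887.6 = 11086 km³.

11100 km³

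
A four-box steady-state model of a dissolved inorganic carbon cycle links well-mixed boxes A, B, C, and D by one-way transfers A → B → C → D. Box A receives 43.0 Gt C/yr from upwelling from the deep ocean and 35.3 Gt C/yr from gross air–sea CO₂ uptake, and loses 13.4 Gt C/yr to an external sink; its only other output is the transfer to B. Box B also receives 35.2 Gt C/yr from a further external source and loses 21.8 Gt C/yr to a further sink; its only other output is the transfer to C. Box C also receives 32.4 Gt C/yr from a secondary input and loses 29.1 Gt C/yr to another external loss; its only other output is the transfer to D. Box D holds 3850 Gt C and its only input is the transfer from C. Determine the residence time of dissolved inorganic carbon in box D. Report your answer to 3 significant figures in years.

47.2 yr

Box A: F(A→B) = (43.0 + 35.3) − 13.4 = 64.900 Gt C/yr.
Box B: F(B→C) = (64.900 + 35.2) − 21.8 = 78.300 Gt C/yr.
Box C: F(C→D) = (78.300 + 32.4) − 29.1 = 81.600 Gt C/yr.
Box D throughput = its input = 81.600 Gt C/yr; τ = 3850 / 81.600 = 47.18 yr.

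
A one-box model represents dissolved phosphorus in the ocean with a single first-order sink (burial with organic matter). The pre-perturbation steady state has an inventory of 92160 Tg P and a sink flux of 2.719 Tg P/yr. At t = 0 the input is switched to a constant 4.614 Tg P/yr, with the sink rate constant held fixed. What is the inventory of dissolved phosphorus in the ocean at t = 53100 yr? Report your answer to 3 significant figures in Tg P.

τ = M₀/F₀ = 92160/2.719 = 33890 yr; rate constant k = 1/τ.
New steady state M_∞ = F₁/k = F₁·τ = 4.614 × 33890 = 156390 Tg P.
M(t) = M_∞ + (M₀ − M_∞)·e^(−t/τ); t/τ = 53100/33890 = 1.567, so e^(−t/τ) = 0.2088.
M(t) = 156390 − 64230 × 0.2088 = 142980 Tg P.

143000 Tg P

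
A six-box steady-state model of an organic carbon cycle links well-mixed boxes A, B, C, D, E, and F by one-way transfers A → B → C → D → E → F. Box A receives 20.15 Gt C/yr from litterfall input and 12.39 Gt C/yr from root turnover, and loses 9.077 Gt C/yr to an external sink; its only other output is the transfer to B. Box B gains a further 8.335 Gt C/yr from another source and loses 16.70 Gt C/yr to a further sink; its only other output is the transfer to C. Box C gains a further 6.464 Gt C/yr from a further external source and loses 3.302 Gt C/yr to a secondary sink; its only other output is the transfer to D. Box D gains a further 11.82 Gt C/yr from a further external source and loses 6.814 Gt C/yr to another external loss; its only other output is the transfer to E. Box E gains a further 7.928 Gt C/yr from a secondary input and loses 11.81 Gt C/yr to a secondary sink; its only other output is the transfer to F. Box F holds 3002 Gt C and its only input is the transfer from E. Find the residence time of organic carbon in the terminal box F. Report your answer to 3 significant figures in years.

Box A: F(A→B) = (20.15 + 12.39) − 9.077 = 23.463 Gt C/yr.
Box B: F(B→C) = (23.463 + 8.335) − 16.70 = 15.098 Gt C/yr.
Box C: F(C→D) = (15.098 + 6.464) − 3.302 = 18.260 Gt C/yr.
Box D: F(D→E) = (18.260 + 11.82) − 6.814 = 23.266 Gt C/yr.
Box E: F(E→F) = (23.266 + 7.928) − 11.81 = 19.384 Gt C/yr.
Box F throughput = its input = 19.384 Gt C/yr; τ = 3002 / 19.384 = 154.9 yr.

155 yr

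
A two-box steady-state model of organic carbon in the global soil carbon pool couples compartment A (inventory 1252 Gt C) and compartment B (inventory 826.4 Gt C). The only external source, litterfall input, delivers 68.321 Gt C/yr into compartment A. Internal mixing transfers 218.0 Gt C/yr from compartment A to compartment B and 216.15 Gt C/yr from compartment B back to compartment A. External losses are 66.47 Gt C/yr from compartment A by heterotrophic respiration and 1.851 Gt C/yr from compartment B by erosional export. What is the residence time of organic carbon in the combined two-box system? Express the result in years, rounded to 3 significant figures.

30.4 yr

For the system as a whole, the A↔B exchange is internal and contributes nothing to the throughput; only the external sinks remove mass.
M_total = 1252 + 826.4 = 2078.4 Gt C.
ΣF_external_out = 66.47 + 1.851 = 68.321 Gt C/yr.
τ = M_total / ΣF_ext = 2078.4 / 68.321 = 30.42 yr.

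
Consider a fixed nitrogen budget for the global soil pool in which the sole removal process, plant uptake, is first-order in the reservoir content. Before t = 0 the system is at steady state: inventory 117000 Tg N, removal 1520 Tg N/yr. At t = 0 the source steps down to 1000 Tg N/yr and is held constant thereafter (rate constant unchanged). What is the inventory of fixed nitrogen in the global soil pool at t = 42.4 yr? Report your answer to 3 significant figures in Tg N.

100000 Tg N

τ = M₀/F₀ = 117000/1520 = 76.97 yr; rate constant k = 1/τ.
New steady state M_∞ = F₁/k = F₁·τ = 1000 × 76.97 = 76974 Tg N.
M(t) = M_∞ + (M₀ − M_∞)·e^(−t/τ); t/τ = 42.4/76.97 = 0.5508, so e^(−t/τ) = 0.5765.
M(t) = 76974 + 40030 × 0.5765 = 100050 Tg N.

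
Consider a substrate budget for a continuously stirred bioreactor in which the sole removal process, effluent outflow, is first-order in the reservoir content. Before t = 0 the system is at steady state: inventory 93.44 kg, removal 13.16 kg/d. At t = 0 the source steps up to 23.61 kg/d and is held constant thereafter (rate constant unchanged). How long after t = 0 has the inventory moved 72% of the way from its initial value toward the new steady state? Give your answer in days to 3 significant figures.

9.04 d

τ = M₀/F₀ = 93.44/13.16 = 7.100 d.
The remaining gap fraction is e^(−t/τ); 72% covered ⇒ e^(−t/τ) = 0.280.
t = −τ ln(0.280) = 7.100 × 1.273 = 9.038 d.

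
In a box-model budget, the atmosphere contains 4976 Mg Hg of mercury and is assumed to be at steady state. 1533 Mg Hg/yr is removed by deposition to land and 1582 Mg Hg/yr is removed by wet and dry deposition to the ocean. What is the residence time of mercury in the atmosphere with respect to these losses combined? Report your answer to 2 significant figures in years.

1.6 yr

Total removal = 1533 + 1582 = 3115.0 Mg Hg/yr.
τ = M / ΣF_out = 4976 / 3115.0 = 1.597 yr.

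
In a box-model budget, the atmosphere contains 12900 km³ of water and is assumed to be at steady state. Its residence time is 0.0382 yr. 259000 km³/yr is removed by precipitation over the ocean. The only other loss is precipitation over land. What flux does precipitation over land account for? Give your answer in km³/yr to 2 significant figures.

79000 km³/yr

Total removal F = M/τ = 12900 / 0.0382 = 337700 km³/yr.
Precipitation over land = F − (259000) = 337700 − 259000 = 78700 km³/yr.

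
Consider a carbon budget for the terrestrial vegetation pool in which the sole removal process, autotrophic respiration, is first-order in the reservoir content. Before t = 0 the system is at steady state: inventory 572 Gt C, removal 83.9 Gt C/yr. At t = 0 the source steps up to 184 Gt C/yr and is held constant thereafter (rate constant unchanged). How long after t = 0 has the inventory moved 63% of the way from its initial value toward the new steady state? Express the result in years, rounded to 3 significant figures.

τ = M₀/F₀ = 572/83.9 = 6.818 yr.
The remaining gap fraction is e^(−t/τ); 63% covered ⇒ e^(−t/τ) = 0.370.
t = −τ ln(0.370) = 6.818 × 0.9943 = 6.778 yr.

6.78 yr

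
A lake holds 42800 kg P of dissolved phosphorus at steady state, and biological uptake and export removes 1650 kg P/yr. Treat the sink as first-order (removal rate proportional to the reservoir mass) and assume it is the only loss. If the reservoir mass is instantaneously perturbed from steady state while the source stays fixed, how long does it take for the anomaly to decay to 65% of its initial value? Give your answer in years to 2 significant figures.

11 yr

For a linear reservoir the anomaly decays as exp(−t/τ) with τ = M/F = 42800/1650 = 25.94 yr.
exp(−t/τ) = 0.65 ⇒ t = −τ ln(0.65) = 25.94 × 0.4308 = 11.17 yr.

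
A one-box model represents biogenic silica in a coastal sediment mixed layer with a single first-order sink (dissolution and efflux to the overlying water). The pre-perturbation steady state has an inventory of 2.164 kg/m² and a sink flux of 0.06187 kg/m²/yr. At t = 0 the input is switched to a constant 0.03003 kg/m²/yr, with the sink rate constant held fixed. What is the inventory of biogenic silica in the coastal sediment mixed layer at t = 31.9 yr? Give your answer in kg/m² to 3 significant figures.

1.50 kg/m²

τ = M₀/F₀ = 2.164/0.06187 = 34.98 yr; rate constant k = 1/τ.
New steady state M_∞ = F₁/k = F₁·τ = 0.03003 × 34.98 = 1.0503 kg/m².
M(t) = M_∞ + (M₀ − M_∞)·e^(−t/τ); t/τ = 31.9/34.98 = 0.9120, so e^(−t/τ) = 0.4017.
M(t) = 1.0503 + 1.114 × 0.4017 = 1.4977 kg/m².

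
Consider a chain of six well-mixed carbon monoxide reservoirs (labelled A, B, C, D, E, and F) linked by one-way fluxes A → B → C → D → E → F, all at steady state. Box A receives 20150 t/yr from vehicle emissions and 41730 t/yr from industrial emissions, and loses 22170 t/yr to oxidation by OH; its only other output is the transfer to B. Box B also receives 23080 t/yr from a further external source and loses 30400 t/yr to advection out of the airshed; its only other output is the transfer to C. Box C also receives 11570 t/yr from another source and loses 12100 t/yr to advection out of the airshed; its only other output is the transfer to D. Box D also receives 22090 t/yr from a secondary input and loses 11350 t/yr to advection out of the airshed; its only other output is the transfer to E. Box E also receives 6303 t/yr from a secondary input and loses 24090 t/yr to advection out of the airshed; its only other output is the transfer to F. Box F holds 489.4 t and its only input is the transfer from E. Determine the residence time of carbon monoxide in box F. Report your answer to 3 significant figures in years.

Box A: F(A→B) = (20150 + 41730) − 22170 = 39710 t/yr.
Box B: F(B→C) = (39710 + 23080) − 30400 = 32390 t/yr.
Box C: F(C→D) = (32390 + 11570) − 12100 = 31860 t/yr.
Box D: F(D→E) = (31860 + 22090) − 11350 = 42600 t/yr.
Box E: F(E→F) = (42600 + 6303) − 24090 = 24813 t/yr.
Box F throughput = its input = 24813 t/yr; τ = 489.4 / 24813 = 0.01972 yr.

0.0197 yr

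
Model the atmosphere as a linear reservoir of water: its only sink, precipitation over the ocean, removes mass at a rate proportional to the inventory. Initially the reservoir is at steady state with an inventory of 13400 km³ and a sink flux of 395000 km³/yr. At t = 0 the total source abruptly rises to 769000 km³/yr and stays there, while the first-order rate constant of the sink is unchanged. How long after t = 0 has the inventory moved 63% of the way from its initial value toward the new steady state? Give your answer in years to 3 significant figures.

0.0337 yr

τ = M₀/F₀ = 13400/395000 = 0.03392 yr.
The remaining gap fraction is e^(−t/τ); 63% covered ⇒ e^(−t/τ) = 0.370.
t = −τ ln(0.370) = 0.03392 × 0.9943 = 0.03373 yr.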